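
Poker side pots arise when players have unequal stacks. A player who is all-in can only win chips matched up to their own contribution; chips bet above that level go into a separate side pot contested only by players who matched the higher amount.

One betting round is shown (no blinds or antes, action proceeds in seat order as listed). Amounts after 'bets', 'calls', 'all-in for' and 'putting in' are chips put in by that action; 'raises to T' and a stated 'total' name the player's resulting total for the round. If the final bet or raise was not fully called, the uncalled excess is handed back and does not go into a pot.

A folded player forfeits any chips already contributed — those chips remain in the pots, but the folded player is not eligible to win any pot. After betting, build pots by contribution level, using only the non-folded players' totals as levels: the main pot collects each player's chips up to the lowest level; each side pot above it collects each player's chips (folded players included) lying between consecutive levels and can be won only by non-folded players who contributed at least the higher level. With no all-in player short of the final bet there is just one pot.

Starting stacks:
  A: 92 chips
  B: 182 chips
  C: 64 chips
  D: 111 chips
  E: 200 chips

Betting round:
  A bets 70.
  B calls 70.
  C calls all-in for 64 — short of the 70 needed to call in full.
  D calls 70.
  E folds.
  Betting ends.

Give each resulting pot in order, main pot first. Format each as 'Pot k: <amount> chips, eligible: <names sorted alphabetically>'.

Pot 1: 256 chips, eligible: A, B, C, D
Pot 2: 18 chips, eligible: A, B, D

Derivation:
Contributions: A=70, B=70, C=64, D=70
Folded: E
Pot levels (distinct totals of non-folded players): 64, 70
Layer 1-64: 64 each from A, B, C, D = 64*4 = 256 chips; eligible A, B, C, D
Layer 65-70: 6 each from A, B, D = 6*3 = 18 chips; eligible A, B, D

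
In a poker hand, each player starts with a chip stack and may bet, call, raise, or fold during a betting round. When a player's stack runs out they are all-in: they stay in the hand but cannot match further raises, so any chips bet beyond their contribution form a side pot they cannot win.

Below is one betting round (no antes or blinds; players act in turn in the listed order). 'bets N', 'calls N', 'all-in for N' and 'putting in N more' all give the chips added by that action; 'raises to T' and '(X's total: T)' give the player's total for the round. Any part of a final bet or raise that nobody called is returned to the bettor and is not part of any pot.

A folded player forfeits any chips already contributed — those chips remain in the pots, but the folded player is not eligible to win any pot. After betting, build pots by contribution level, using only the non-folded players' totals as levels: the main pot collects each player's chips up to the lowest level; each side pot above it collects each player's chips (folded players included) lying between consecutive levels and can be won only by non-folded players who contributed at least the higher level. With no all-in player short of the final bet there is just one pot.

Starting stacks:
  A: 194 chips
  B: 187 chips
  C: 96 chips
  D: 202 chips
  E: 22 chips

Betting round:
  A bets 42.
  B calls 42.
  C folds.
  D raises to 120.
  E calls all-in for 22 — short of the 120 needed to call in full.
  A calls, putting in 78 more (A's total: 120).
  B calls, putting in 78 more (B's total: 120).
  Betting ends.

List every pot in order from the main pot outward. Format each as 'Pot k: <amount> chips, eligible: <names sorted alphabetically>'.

Pot 1: 88 chips, eligible: A, B, D, E
Pot 2: 294 chips, eligible: A, B, D

Derivation:
Contributions: A=120, B=120, D=120, E=22
Folded: C
Pot levels (distinct totals of non-folded players): 22, 120
Layer 1-22: 22 each from A, B, D, E = 22*4 = 88 chips; eligible A, B, D, E
Layer 23-120: 98 each from A, B, D = 98*3 = 294 chips; eligible A, B, D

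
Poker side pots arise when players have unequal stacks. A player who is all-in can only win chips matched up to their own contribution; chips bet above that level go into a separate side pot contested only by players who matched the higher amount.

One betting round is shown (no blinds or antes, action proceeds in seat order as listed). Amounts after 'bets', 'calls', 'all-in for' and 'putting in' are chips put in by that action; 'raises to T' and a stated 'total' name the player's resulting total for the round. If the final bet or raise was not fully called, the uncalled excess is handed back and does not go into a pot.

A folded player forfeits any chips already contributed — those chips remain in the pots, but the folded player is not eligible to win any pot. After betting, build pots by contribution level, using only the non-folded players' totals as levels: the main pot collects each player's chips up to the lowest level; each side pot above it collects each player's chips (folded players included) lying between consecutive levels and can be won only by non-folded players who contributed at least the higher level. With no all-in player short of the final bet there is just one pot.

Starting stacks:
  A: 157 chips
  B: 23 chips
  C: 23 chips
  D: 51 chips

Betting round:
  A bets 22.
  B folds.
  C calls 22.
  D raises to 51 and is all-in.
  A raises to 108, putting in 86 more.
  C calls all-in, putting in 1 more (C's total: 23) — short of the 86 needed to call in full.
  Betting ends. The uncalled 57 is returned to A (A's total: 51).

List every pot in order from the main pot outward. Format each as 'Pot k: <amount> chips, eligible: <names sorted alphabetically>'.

Pot 1: 69 chips, eligible: A, C, D
Pot 2: 56 chips, eligible: A, D

Derivation:
Contributions (after 57 returned to A): A=51, C=23, D=51
Folded: B
Pot levels (distinct totals of non-folded players): 23, 51
Layer 1-23: 23 each from A, C, D = 23*3 = 69 chips; eligible A, C, D
Layer 24-51: 28 each from A, D = 28*2 = 56 chips; eligible A, D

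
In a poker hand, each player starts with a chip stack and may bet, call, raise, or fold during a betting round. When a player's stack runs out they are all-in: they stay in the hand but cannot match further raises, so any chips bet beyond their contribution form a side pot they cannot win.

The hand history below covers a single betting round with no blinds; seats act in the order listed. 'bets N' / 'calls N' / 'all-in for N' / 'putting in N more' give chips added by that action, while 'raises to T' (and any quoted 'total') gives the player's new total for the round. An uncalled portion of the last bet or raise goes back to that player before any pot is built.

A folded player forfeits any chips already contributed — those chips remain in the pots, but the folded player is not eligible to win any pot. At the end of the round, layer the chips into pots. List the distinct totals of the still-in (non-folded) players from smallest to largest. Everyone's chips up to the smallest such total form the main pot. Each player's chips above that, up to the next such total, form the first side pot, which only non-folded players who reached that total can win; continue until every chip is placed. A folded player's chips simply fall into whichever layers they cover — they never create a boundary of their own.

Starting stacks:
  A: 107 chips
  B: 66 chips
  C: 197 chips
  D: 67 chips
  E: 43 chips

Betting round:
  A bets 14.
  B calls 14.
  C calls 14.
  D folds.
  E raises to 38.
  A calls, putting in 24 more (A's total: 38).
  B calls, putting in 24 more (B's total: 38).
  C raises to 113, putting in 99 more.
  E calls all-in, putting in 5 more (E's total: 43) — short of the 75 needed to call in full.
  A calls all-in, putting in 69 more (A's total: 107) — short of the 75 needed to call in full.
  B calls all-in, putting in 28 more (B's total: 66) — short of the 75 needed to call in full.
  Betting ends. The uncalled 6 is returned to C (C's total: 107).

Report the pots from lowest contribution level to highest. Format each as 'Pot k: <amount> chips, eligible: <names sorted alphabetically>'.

Contributions (after 6 returned to C): A=107, B=66, C=107, E=43
Folded: D
Pot levels (distinct totals of non-folded players): 43, 66, 107
Layer 1-43: 43 each from A, B, C, E = 43*4 = 172 chips; eligible A, B, C, E
Layer 44-66: 23 each from A, B, C = 23*3 = 69 chips; eligible A, B, C
Layer 67-107: 41 each from A, C = 41*2 = 82 chips; eligible A, C

Pot 1: 172 chips, eligible: A, B, C, E
Pot 2: 69 chips, eligible: A, B, C
Pot 3: 82 chips, eligible: A, C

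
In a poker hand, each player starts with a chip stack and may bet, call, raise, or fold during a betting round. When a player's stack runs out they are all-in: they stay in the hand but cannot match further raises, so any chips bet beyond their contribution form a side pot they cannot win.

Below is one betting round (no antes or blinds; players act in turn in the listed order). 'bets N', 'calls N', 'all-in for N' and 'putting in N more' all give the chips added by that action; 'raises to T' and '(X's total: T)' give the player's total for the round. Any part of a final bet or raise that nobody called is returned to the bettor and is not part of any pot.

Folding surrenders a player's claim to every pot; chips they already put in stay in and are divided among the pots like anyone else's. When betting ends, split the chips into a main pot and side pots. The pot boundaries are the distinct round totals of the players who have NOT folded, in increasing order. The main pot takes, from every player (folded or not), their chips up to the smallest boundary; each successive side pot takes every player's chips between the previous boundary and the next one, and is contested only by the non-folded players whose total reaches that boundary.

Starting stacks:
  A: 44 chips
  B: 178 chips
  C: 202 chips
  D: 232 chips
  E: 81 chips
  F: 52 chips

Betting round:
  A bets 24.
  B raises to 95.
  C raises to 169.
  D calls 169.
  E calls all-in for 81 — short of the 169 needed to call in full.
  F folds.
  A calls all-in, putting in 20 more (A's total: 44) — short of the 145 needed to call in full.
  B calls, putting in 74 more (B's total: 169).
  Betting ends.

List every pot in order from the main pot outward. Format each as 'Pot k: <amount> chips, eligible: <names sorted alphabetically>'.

Pot 1: 220 chips, eligible: A, B, C, D, E
Pot 2: 148 chips, eligible: B, C, D, E
Pot 3: 264 chips, eligible: B, C, D

Derivation:
Contributions: A=44, B=169, C=169, D=169, E=81
Folded: F
Pot levels (distinct totals of non-folded players): 44, 81, 169
Layer 1-44: 44 each from A, B, C, D, E = 44*5 = 220 chips; eligible A, B, C, D, E
Layer 45-81: 37 each from B, C, D, E = 37*4 = 148 chips; eligible B, C, D, E
Layer 82-169: 88 each from B, C, D = 88*3 = 264 chips; eligible B, C, D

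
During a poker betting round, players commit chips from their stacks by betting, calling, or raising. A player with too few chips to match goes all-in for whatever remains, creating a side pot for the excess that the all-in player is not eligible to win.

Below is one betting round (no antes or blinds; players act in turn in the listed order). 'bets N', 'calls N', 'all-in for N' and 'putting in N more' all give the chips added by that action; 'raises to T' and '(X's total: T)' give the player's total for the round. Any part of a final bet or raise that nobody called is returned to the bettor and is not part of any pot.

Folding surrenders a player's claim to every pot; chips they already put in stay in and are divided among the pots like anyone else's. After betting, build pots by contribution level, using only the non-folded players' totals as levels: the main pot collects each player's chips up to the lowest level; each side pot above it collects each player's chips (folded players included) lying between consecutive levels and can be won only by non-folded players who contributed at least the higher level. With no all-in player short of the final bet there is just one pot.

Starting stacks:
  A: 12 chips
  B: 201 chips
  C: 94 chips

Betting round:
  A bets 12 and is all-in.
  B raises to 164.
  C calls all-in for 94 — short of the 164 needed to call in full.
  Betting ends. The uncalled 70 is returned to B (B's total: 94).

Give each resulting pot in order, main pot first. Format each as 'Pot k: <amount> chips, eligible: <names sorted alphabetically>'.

Pot 1: 36 chips, eligible: A, B, C
Pot 2: 164 chips, eligible: B, C

Derivation:
Contributions (after 70 returned to B): A=12, B=94, C=94
Pot levels (distinct totals of non-folded players): 12, 94
Layer 1-12: 12 each from A, B, C = 12*3 = 36 chips; eligible A, B, C
Layer 13-94: 82 each from B, C = 82*2 = 164 chips; eligible B, C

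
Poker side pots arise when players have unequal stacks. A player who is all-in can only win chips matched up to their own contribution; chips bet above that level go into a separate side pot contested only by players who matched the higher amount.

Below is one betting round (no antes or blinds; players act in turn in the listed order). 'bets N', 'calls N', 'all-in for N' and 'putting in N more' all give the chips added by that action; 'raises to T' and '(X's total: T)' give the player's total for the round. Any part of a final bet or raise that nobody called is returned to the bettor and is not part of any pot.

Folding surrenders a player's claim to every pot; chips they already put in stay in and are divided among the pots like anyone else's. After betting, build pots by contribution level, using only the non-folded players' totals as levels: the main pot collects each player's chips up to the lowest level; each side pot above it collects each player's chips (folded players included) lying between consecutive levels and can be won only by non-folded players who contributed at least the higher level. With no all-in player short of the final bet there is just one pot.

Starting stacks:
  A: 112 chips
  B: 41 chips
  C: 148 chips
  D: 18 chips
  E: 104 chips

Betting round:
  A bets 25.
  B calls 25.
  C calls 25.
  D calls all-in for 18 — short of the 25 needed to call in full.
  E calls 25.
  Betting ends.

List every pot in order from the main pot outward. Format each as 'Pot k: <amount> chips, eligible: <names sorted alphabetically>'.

Contributions: A=25, B=25, C=25, D=18, E=25
Pot levels (distinct totals of non-folded players): 18, 25
Layer 1-18: 18 each from A, B, C, D, E = 18*5 = 90 chips; eligible A, B, C, D, E
Layer 19-25: 7 each from A, B, C, E = 7*4 = 28 chips; eligible A, B, C, E

Pot 1: 90 chips, eligible: A, B, C, D, E
Pot 2: 28 chips, eligible: A, B, C, E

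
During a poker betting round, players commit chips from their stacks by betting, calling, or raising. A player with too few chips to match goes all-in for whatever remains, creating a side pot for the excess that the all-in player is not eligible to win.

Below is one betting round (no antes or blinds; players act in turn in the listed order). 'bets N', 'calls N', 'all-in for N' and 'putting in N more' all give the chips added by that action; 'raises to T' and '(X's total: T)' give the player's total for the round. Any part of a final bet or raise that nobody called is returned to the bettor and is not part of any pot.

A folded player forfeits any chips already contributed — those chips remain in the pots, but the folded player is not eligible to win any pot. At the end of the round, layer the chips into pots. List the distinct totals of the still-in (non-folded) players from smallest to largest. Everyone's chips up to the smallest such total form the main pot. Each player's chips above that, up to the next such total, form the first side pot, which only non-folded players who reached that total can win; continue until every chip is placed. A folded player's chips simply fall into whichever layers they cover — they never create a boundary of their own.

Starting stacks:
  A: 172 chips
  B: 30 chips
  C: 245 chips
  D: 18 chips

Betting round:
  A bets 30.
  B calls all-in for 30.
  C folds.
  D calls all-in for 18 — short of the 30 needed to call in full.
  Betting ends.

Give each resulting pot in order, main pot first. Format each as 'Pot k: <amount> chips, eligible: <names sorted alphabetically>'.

Pot 1: 54 chips, eligible: A, B, D
Pot 2: 24 chips, eligible: A, B

Derivation:
Contributions: A=30, B=30, D=18
Folded: C
Pot levels (distinct totals of non-folded players): 18, 30
Layer 1-18: 18 each from A, B, D = 18*3 = 54 chips; eligible A, B, D
Layer 19-30: 12 each from A, B = 12*2 = 24 chips; eligible A, B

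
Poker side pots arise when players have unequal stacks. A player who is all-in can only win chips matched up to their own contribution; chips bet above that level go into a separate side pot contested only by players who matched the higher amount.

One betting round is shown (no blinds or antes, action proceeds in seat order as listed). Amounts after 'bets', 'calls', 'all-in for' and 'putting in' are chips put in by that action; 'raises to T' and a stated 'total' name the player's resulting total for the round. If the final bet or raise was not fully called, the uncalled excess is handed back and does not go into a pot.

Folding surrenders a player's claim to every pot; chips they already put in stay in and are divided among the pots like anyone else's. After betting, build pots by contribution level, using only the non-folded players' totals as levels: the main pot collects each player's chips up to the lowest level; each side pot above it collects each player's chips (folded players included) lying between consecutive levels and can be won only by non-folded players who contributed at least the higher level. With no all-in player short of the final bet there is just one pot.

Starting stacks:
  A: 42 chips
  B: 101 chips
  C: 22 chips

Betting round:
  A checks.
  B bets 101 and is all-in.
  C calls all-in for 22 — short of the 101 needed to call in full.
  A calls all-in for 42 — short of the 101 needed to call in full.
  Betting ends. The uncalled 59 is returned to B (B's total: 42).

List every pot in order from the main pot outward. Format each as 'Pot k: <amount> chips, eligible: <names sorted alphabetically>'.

Pot 1: 66 chips, eligible: A, B, C
Pot 2: 40 chips, eligible: A, B

Derivation:
Contributions (after 59 returned to B): A=42, B=42, C=22
Pot levels (distinct totals of non-folded players): 22, 42
Layer 1-22: 22 each from A, B, C = 22*3 = 66 chips; eligible A, B, C
Layer 23-42: 20 each from A, B = 20*2 = 40 chips; eligible A, B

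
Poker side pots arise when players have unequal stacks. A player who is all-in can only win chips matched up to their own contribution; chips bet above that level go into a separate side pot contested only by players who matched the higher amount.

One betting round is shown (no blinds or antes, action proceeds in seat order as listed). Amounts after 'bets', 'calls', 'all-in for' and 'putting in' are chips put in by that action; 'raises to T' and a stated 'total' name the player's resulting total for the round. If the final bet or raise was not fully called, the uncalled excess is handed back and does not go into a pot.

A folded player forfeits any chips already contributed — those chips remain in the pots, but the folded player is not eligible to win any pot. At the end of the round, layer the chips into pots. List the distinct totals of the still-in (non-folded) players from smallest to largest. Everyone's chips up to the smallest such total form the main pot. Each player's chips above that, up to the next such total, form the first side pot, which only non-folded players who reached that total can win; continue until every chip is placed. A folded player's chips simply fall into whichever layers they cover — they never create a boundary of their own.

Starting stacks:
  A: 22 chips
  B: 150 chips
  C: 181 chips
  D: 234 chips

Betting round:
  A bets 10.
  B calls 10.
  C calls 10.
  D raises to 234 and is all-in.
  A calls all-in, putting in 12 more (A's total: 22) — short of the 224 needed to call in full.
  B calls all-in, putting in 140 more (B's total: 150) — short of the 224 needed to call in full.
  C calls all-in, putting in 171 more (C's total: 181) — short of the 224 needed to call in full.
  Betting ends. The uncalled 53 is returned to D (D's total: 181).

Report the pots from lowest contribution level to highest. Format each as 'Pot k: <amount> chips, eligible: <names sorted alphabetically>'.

Pot 1: 88 chips, eligible: A, B, C, D
Pot 2: 384 chips, eligible: B, C, D
Pot 3: 62 chips, eligible: C, D

Derivation:
Contributions (after 53 returned to D): A=22, B=150, C=181, D=181
Pot levels (distinct totals of non-folded players): 22, 150, 181
Layer 1-22: 22 each from A, B, C, D = 22*4 = 88 chips; eligible A, B, C, D
Layer 23-150: 128 each from B, C, D = 128*3 = 384 chips; eligible B, C, D
Layer 151-181: 31 each from C, D = 31*2 = 62 chips; eligible C, D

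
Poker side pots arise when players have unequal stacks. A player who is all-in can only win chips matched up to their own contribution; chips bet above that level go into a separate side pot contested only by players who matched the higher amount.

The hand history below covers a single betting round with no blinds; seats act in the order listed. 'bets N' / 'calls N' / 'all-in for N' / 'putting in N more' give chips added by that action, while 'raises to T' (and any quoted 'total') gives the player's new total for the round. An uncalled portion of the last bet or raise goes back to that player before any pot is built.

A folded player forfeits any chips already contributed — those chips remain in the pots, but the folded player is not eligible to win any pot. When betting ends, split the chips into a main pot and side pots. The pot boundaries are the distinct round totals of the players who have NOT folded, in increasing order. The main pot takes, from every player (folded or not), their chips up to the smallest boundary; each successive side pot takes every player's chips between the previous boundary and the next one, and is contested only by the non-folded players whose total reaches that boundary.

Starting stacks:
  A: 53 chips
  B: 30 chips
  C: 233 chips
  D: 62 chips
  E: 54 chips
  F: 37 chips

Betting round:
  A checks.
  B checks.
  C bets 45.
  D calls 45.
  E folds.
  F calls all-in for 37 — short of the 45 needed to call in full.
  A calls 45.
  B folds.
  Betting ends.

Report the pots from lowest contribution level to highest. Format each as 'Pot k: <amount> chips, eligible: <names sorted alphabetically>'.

Pot 1: 148 chips, eligible: A, C, D, F
Pot 2: 24 chips, eligible: A, C, D

Derivation:
Contributions: A=45, C=45, D=45, F=37
Folded: B, E
Pot levels (distinct totals of non-folded players): 37, 45
Layer 1-37: 37 each from A, C, D, F = 37*4 = 148 chips; eligible A, C, D, F
Layer 38-45: 8 each from A, C, D = 8*3 = 24 chips; eligible A, C, D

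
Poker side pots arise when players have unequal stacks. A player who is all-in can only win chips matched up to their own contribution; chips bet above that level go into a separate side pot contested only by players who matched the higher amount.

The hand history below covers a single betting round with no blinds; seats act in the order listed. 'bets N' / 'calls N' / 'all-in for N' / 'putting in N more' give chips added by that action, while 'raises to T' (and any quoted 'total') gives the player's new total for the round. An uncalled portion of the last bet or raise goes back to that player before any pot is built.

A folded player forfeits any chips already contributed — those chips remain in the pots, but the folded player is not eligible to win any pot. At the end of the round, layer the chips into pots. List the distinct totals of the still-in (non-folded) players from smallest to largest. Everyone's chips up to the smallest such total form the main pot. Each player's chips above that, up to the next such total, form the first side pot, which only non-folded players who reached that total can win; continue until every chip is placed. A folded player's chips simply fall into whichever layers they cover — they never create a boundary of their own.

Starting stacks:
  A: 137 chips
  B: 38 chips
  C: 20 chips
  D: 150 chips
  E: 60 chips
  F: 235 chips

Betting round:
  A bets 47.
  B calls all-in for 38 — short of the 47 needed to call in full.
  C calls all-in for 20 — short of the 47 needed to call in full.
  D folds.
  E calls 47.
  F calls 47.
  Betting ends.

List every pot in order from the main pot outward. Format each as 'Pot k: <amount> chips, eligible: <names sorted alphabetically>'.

Contributions: A=47, B=38, C=20, E=47, F=47
Folded: D
Pot levels (distinct totals of non-folded players): 20, 38, 47
Layer 1-20: 20 each from A, B, C, E, F = 20*5 = 100 chips; eligible A, B, C, E, F
Layer 21-38: 18 each from A, B, E, F = 18*4 = 72 chips; eligible A, B, E, F
Layer 39-47: 9 each from A, E, F = 9*3 = 27 chips; eligible A, E, F

Pot 1: 100 chips, eligible: A, B, C, E, F
Pot 2: 72 chips, eligible: A, B, E, F
Pot 3: 27 chips, eligible: A, E, F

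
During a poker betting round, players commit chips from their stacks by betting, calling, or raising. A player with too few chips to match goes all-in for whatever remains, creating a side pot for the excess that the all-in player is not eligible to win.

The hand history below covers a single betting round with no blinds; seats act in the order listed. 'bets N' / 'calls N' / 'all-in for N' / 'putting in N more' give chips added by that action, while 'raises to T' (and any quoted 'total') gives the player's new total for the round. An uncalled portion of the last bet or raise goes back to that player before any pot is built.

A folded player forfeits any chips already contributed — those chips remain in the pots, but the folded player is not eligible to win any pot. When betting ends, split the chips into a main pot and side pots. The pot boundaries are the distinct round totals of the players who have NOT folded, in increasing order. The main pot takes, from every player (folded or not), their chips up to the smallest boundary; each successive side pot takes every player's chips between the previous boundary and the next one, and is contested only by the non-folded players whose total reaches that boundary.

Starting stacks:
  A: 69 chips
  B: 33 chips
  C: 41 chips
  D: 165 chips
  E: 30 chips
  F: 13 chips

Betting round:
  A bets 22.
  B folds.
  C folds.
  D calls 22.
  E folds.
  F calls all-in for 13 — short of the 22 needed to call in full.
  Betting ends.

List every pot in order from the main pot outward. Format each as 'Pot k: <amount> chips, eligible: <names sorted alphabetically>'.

Pot 1: 39 chips, eligible: A, D, F
Pot 2: 18 chips, eligible: A, D

Derivation:
Contributions: A=22, D=22, F=13
Folded: B, C, E
Pot levels (distinct totals of non-folded players): 13, 22
Layer 1-13: 13 each from A, D, F = 13*3 = 39 chips; eligible A, D, F
Layer 14-22: 9 each from A, D = 9*2 = 18 chips; eligible A, D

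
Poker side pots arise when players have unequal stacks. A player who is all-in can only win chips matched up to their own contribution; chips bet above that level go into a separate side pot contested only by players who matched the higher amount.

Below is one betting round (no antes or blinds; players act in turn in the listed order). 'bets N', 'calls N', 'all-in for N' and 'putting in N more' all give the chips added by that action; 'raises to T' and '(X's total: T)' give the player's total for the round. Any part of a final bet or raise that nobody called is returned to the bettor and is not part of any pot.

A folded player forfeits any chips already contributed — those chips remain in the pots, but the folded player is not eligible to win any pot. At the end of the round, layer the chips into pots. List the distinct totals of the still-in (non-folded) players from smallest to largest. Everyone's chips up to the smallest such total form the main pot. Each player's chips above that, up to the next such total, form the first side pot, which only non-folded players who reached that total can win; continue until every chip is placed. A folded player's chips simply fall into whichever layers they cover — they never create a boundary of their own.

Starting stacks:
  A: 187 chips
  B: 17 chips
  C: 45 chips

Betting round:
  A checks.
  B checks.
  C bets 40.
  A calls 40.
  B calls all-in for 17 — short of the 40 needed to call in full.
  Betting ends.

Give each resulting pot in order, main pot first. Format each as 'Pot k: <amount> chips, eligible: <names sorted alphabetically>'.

Contributions: A=40, B=17, C=40
Pot levels (distinct totals of non-folded players): 17, 40
Layer 1-17: 17 each from A, B, C = 17*3 = 51 chips; eligible A, B, C
Layer 18-40: 23 each from A, C = 23*2 = 46 chips; eligible A, C

Pot 1: 51 chips, eligible: A, B, C
Pot 2: 46 chips, eligible: A, C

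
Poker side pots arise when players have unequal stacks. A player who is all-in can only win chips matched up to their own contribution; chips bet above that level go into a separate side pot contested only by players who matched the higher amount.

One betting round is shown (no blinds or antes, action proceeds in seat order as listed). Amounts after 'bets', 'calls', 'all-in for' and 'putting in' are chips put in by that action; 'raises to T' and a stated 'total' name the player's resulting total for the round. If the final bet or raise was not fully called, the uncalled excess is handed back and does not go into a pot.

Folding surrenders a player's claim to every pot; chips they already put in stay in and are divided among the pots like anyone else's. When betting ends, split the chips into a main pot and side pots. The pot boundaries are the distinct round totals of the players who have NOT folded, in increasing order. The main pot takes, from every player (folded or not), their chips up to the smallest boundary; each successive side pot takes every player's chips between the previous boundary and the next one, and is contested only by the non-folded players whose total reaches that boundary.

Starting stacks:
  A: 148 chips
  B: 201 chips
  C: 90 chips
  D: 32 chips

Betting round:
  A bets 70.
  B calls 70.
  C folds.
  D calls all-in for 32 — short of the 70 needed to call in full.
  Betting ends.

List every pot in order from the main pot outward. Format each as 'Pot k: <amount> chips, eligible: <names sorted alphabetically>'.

Pot 1: 96 chips, eligible: A, B, D
Pot 2: 76 chips, eligible: A, B

Derivation:
Contributions: A=70, B=70, D=32
Folded: C
Pot levels (distinct totals of non-folded players): 32, 70
Layer 1-32: 32 each from A, B, D = 32*3 = 96 chips; eligible A, B, D
Layer 33-70: 38 each from A, B = 38*2 = 76 chips; eligible A, B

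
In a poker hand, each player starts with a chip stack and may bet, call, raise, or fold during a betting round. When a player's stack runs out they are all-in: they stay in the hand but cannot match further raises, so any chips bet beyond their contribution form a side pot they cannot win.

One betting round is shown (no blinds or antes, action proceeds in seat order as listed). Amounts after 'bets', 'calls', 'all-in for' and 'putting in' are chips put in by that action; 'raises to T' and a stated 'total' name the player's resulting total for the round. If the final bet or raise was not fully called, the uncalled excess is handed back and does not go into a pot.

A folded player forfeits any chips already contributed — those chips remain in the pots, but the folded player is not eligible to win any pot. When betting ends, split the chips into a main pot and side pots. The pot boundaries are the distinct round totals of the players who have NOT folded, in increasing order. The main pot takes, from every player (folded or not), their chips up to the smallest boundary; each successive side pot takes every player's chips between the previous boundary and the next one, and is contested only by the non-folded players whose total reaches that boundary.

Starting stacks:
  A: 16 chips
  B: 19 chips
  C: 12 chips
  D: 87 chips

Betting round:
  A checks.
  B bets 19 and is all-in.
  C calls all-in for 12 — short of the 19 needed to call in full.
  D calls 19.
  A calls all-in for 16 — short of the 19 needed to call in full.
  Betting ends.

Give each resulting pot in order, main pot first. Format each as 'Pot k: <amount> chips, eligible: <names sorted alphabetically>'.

Pot 1: 48 chips, eligible: A, B, C, D
Pot 2: 12 chips, eligible: A, B, D
Pot 3: 6 chips, eligible: B, D

Derivation:
Contributions: A=16, B=19, C=12, D=19
Pot levels (distinct totals of non-folded players): 12, 16, 19
Layer 1-12: 12 each from A, B, C, D = 12*4 = 48 chips; eligible A, B, C, D
Layer 13-16: 4 each from A, B, D = 4*3 = 12 chips; eligible A, B, D
Layer 17-19: 3 each from B, D = 3*2 = 6 chips; eligible B, D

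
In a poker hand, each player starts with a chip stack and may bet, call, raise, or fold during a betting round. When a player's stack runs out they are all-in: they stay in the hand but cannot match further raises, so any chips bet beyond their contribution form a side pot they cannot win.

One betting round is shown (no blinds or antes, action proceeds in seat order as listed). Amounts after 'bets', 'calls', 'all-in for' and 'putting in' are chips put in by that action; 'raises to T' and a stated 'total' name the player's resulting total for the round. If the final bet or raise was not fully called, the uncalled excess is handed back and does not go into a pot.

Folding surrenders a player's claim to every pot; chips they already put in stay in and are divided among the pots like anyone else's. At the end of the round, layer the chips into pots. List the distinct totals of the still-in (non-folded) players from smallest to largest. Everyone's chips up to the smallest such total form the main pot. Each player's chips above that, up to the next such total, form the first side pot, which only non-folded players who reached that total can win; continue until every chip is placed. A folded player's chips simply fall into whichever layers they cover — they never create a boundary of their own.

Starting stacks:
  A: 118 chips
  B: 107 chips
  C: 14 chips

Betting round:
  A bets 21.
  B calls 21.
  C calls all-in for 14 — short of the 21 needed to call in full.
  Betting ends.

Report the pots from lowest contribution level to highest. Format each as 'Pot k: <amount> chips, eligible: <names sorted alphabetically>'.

Pot 1: 42 chips, eligible: A, B, C
Pot 2: 14 chips, eligible: A, B

Derivation:
Contributions: A=21, B=21, C=14
Pot levels (distinct totals of non-folded players): 14, 21
Layer 1-14: 14 each from A, B, C = 14*3 = 42 chips; eligible A, B, C
Layer 15-21: 7 each from A, B = 7*2 = 14 chips; eligible A, B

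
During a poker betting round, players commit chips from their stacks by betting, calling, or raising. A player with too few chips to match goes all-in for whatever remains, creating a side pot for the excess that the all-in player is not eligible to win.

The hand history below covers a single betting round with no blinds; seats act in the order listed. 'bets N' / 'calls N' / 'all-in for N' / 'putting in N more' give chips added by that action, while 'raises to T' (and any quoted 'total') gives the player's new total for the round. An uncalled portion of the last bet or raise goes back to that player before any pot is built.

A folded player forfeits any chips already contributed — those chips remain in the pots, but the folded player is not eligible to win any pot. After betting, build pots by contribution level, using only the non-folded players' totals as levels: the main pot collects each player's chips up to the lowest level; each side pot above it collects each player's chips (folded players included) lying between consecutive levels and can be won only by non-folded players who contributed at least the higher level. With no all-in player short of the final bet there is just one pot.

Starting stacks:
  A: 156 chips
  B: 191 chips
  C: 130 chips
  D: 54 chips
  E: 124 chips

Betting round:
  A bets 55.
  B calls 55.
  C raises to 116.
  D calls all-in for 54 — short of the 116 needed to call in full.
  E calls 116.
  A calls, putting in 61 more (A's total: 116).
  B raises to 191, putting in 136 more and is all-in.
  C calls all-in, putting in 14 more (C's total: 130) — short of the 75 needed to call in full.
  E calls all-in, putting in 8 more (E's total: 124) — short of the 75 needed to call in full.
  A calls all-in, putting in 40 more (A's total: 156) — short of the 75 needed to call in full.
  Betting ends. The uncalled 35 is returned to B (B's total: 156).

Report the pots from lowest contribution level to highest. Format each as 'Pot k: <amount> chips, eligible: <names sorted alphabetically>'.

Pot 1: 270 chips, eligible: A, B, C, D, E
Pot 2: 280 chips, eligible: A, B, C, E
Pot 3: 18 chips, eligible: A, B, C
Pot 4: 52 chips, eligible: A, B

Derivation:
Contributions (after 35 returned to B): A=156, B=156, C=130, D=54, E=124
Pot levels (distinct totals of non-folded players): 54, 124, 130, 156
Layer 1-54: 54 each from A, B, C, D, E = 54*5 = 270 chips; eligible A, B, C, D, E
Layer 55-124: 70 each from A, B, C, E = 70*4 = 280 chips; eligible A, B, C, E
Layer 125-130: 6 each from A, B, C = 6*3 = 18 chips; eligible A, B, C
Layer 131-156: 26 each from A, B = 26*2 = 52 chips; eligible A, B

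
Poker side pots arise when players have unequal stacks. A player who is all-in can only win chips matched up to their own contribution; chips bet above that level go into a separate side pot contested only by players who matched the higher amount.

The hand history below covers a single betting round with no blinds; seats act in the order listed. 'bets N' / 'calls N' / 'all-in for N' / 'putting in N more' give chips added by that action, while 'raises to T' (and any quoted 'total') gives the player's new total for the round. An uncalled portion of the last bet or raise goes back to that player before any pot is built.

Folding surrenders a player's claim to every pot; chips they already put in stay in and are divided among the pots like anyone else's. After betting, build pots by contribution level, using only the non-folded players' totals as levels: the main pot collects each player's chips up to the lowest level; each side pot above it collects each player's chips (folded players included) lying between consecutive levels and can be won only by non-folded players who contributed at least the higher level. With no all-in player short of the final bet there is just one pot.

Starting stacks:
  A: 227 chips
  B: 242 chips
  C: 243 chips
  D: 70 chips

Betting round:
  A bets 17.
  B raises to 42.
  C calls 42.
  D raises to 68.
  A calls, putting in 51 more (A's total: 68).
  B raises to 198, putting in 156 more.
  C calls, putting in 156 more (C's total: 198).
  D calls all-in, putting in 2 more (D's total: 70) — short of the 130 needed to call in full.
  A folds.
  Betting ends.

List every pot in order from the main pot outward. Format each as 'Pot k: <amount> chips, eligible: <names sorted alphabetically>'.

Pot 1: 278 chips, eligible: B, C, D
Pot 2: 256 chips, eligible: B, C

Derivation:
Contributions: A=68, B=198, C=198, D=70
Folded: A
Pot levels (distinct totals of non-folded players): 70, 198
Layer 1-70: A 68 + B 70 + C 70 + D 70 = 278 chips; eligible B, C, D
Layer 71-198: 128 each from B, C = 128*2 = 256 chips; eligible B, C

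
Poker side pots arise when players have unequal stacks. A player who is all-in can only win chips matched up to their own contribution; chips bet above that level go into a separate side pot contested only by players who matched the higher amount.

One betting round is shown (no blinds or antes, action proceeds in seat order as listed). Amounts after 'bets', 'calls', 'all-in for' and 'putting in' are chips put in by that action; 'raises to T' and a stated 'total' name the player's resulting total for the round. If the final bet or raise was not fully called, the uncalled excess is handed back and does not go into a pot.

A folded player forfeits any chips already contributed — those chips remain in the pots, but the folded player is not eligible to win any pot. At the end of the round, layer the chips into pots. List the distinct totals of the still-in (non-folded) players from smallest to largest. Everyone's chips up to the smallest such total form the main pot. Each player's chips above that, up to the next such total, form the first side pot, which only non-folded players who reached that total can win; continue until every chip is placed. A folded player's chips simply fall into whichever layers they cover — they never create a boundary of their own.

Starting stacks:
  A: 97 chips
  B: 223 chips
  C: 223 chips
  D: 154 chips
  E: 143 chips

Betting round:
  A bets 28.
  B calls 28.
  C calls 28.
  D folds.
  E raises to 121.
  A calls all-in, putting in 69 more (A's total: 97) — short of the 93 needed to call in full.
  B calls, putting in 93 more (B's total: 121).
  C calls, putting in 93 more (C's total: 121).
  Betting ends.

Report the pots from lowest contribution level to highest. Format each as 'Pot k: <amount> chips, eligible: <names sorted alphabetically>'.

Contributions: A=97, B=121, C=121, E=121
Folded: D
Pot levels (distinct totals of non-folded players): 97, 121
Layer 1-97: 97 each from A, B, C, E = 97*4 = 388 chips; eligible A, B, C, E
Layer 98-121: 24 each from B, C, E = 24*3 = 72 chips; eligible B, C, E

Pot 1: 388 chips, eligible: A, B, C, E
Pot 2: 72 chips, eligible: B, C, E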